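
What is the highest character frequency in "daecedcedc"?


Input: daecedcedc
Character counts:
  'a': 1
  'c': 3
  'd': 3
  'e': 3
Maximum frequency: 3

3


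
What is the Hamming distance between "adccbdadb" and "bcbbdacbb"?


Comparing "adccbdadb" and "bcbbdacbb" position by position:
  Position 0: 'a' vs 'b' => differ
  Position 1: 'd' vs 'c' => differ
  Position 2: 'c' vs 'b' => differ
  Position 3: 'c' vs 'b' => differ
  Position 4: 'b' vs 'd' => differ
  Position 5: 'd' vs 'a' => differ
  Position 6: 'a' vs 'c' => differ
  Position 7: 'd' vs 'b' => differ
  Position 8: 'b' vs 'b' => same
Total differences (Hamming distance): 8

8


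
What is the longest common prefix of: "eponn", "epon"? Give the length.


Words: eponn, epon
  Position 0: all 'e' => match
  Position 1: all 'p' => match
  Position 2: all 'o' => match
  Position 3: all 'n' => match
LCP = "epon" (length 4)

4


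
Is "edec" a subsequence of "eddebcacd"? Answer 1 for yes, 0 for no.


Check if "edec" is a subsequence of "eddebcacd"
Greedy scan:
  Position 0 ('e'): matches sub[0] = 'e'
  Position 1 ('d'): matches sub[1] = 'd'
  Position 2 ('d'): no match needed
  Position 3 ('e'): matches sub[2] = 'e'
  Position 4 ('b'): no match needed
  Position 5 ('c'): matches sub[3] = 'c'
  Position 6 ('a'): no match needed
  Position 7 ('c'): no match needed
  Position 8 ('d'): no match needed
All 4 characters matched => is a subsequence

1


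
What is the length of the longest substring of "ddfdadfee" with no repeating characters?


Input: "ddfdadfee"
Sliding window (track last position of each char):
  Position 0 ('d'): window [0,0] length 1 -- new best
  Position 1 ('d'): repeat (last at 0), move window start to 1
  Position 1 ('d'): window [1,1] length 1
  Position 2 ('f'): window [1,2] length 2 -- new best
  Position 3 ('d'): repeat (last at 1), move window start to 2
  Position 3 ('d'): window [2,3] length 2
  Position 4 ('a'): window [2,4] length 3 -- new best
  Position 5 ('d'): repeat (last at 3), move window start to 4
  Position 5 ('d'): window [4,5] length 2
  Position 6 ('f'): window [4,6] length 3
  Position 7 ('e'): window [4,7] length 4 -- new best
  Position 8 ('e'): repeat (last at 7), move window start to 8
  Position 8 ('e'): window [8,8] length 1
Longest substring with no repeats: "adfe" with length 4

4


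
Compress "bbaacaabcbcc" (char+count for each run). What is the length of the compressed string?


Input: bbaacaabcbcc
Runs:
  'b' x 2 => "b2"
  'a' x 2 => "a2"
  'c' x 1 => "c1"
  'a' x 2 => "a2"
  'b' x 1 => "b1"
  'c' x 1 => "c1"
  'b' x 1 => "b1"
  'c' x 2 => "c2"
Compressed: "b2a2c1a2b1c1b1c2"
Compressed length: 16

16


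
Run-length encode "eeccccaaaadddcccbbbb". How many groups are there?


Input: eeccccaaaadddcccbbbb
Scanning for consecutive runs:
  Group 1: 'e' x 2 (positions 0-1)
  Group 2: 'c' x 4 (positions 2-5)
  Group 3: 'a' x 4 (positions 6-9)
  Group 4: 'd' x 3 (positions 10-12)
  Group 5: 'c' x 3 (positions 13-15)
  Group 6: 'b' x 4 (positions 16-19)
Total groups: 6

6


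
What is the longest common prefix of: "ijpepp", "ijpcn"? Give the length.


Words: ijpepp, ijpcn
  Position 0: all 'i' => match
  Position 1: all 'j' => match
  Position 2: all 'p' => match
  Position 3: ('e', 'c') => mismatch, stop
LCP = "ijp" (length 3)

3


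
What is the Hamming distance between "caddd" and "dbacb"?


Comparing "caddd" and "dbacb" position by position:
  Position 0: 'c' vs 'd' => differ
  Position 1: 'a' vs 'b' => differ
  Position 2: 'd' vs 'a' => differ
  Position 3: 'd' vs 'c' => differ
  Position 4: 'd' vs 'b' => differ
Total differences (Hamming distance): 5

5


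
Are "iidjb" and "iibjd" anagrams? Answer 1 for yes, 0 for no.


Strings: "iidjb", "iibjd"
Sorted first:  bdiij
Sorted second: bdiij
Sorted forms match => anagrams

1


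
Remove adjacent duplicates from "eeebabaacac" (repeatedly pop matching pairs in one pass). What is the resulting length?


Input: eeebabaacac
Stack-based adjacent duplicate removal:
  Read 'e': push. Stack: e
  Read 'e': matches stack top 'e' => pop. Stack: (empty)
  Read 'e': push. Stack: e
  Read 'b': push. Stack: eb
  Read 'a': push. Stack: eba
  Read 'b': push. Stack: ebab
  Read 'a': push. Stack: ebaba
  Read 'a': matches stack top 'a' => pop. Stack: ebab
  Read 'c': push. Stack: ebabc
  Read 'a': push. Stack: ebabca
  Read 'c': push. Stack: ebabcac
Final stack: "ebabcac" (length 7)

7


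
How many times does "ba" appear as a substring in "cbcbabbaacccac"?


Searching for "ba" in "cbcbabbaacccac"
Scanning each position:
  Position 0: "cb" => no
  Position 1: "bc" => no
  Position 2: "cb" => no
  Position 3: "ba" => MATCH
  Position 4: "ab" => no
  Position 5: "bb" => no
  Position 6: "ba" => MATCH
  Position 7: "aa" => no
  Position 8: "ac" => no
  Position 9: "cc" => no
  Position 10: "cc" => no
  Position 11: "ca" => no
  Position 12: "ac" => no
Total occurrences: 2

2


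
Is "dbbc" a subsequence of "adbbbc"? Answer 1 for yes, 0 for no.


Check if "dbbc" is a subsequence of "adbbbc"
Greedy scan:
  Position 0 ('a'): no match needed
  Position 1 ('d'): matches sub[0] = 'd'
  Position 2 ('b'): matches sub[1] = 'b'
  Position 3 ('b'): matches sub[2] = 'b'
  Position 4 ('b'): no match needed
  Position 5 ('c'): matches sub[3] = 'c'
All 4 characters matched => is a subsequence

1


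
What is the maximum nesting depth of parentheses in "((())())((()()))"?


Input: "((())())((()()))"
Tracking depth:
  Position 0 '(': depth becomes 1
  Position 1 '(': depth becomes 2
  Position 2 '(': depth becomes 3
  Position 3 ')': depth becomes 2
  Position 4 ')': depth becomes 1
  Position 5 '(': depth becomes 2
  Position 6 ')': depth becomes 1
  Position 7 ')': depth becomes 0
  Position 8 '(': depth becomes 1
  Position 9 '(': depth becomes 2
  Position 10 '(': depth becomes 3
  Position 11 ')': depth becomes 2
  Position 12 '(': depth becomes 3
  Position 13 ')': depth becomes 2
  Position 14 ')': depth becomes 1
  Position 15 ')': depth becomes 0
Maximum depth reached: 3

3


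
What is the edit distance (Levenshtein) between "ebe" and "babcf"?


Computing edit distance: "ebe" -> "babcf"
DP table:
           b    a    b    c    f
      0    1    2    3    4    5
  e   1    1    2    3    4    5
  b   2    1    2    2    3    4
  e   3    2    2    3    3    4
Edit distance = dp[3][5] = 4

4


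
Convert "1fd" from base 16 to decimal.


Input: "1fd" in base 16
Positional expansion:
  Digit '1' (value 1) x 16^2 = 256
  Digit 'f' (value 15) x 16^1 = 240
  Digit 'd' (value 13) x 16^0 = 13
Sum = 509

509


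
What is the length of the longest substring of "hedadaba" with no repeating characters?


Input: "hedadaba"
Sliding window (track last position of each char):
  Position 0 ('h'): window [0,0] length 1 -- new best
  Position 1 ('e'): window [0,1] length 2 -- new best
  Position 2 ('d'): window [0,2] length 3 -- new best
  Position 3 ('a'): window [0,3] length 4 -- new best
  Position 4 ('d'): repeat (last at 2), move window start to 3
  Position 4 ('d'): window [3,4] length 2
  Position 5 ('a'): repeat (last at 3), move window start to 4
  Position 5 ('a'): window [4,5] length 2
  Position 6 ('b'): window [4,6] length 3
  Position 7 ('a'): repeat (last at 5), move window start to 6
  Position 7 ('a'): window [6,7] length 2
Longest substring with no repeats: "heda" with length 4

4


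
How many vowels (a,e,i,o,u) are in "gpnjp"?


Input: gpnjp
Checking each character:
  'g' at position 0: consonant
  'p' at position 1: consonant
  'n' at position 2: consonant
  'j' at position 3: consonant
  'p' at position 4: consonant
Total vowels: 0

0


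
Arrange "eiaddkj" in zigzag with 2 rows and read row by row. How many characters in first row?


Zigzag "eiaddkj" into 2 rows:
Placing characters:
  'e' => row 0
  'i' => row 1
  'a' => row 0
  'd' => row 1
  'd' => row 0
  'k' => row 1
  'j' => row 0
Rows:
  Row 0: "eadj"
  Row 1: "idk"
First row length: 4

4


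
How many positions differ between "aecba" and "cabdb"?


Comparing "aecba" and "cabdb" position by position:
  Position 0: 'a' vs 'c' => DIFFER
  Position 1: 'e' vs 'a' => DIFFER
  Position 2: 'c' vs 'b' => DIFFER
  Position 3: 'b' vs 'd' => DIFFER
  Position 4: 'a' vs 'b' => DIFFER
Positions that differ: 5

5


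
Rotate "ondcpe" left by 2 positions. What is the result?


Input: "ondcpe", rotate left by 2
First 2 characters: "on"
Remaining characters: "dcpe"
Concatenate remaining + first: "dcpe" + "on" = "dcpeon"

dcpeon


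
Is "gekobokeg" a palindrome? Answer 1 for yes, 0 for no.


Input: gekobokeg
Reversed: gekobokeg
  Compare pos 0 ('g') with pos 8 ('g'): match
  Compare pos 1 ('e') with pos 7 ('e'): match
  Compare pos 2 ('k') with pos 6 ('k'): match
  Compare pos 3 ('o') with pos 5 ('o'): match
Result: palindrome

1


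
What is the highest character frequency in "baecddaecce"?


Input: baecddaecce
Character counts:
  'a': 2
  'b': 1
  'c': 3
  'd': 2
  'e': 3
Maximum frequency: 3

3


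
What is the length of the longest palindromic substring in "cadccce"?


Input: "cadccce"
Checking substrings for palindromes:
  [3:6] "ccc" (len 3) => palindrome
  [3:5] "cc" (len 2) => palindrome
  [4:6] "cc" (len 2) => palindrome
Longest palindromic substring: "ccc" with length 3

3


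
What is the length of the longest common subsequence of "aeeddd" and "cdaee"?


LCS of "aeeddd" and "cdaee"
DP table:
           c    d    a    e    e
      0    0    0    0    0    0
  a   0    0    0    1    1    1
  e   0    0    0    1    2    2
  e   0    0    0    1    2    3
  d   0    0    1    1    2    3
  d   0    0    1    1    2    3
  d   0    0    1    1    2    3
LCS length = dp[6][5] = 3

3


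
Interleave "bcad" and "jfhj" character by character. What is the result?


Interleaving "bcad" and "jfhj":
  Position 0: 'b' from first, 'j' from second => "bj"
  Position 1: 'c' from first, 'f' from second => "cf"
  Position 2: 'a' from first, 'h' from second => "ah"
  Position 3: 'd' from first, 'j' from second => "dj"
Result: bjcfahdj

bjcfahdj


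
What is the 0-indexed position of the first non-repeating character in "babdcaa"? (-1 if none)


Input: babdcaa
Character frequencies:
  'a': 3
  'b': 2
  'c': 1
  'd': 1
Scanning left to right for freq == 1:
  Position 0 ('b'): freq=2, skip
  Position 1 ('a'): freq=3, skip
  Position 2 ('b'): freq=2, skip
  Position 3 ('d'): unique! => answer = 3

3


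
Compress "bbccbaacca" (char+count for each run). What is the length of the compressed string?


Input: bbccbaacca
Runs:
  'b' x 2 => "b2"
  'c' x 2 => "c2"
  'b' x 1 => "b1"
  'a' x 2 => "a2"
  'c' x 2 => "c2"
  'a' x 1 => "a1"
Compressed: "b2c2b1a2c2a1"
Compressed length: 12

12


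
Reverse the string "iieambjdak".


Input: iieambjdak
Reading characters right to left:
  Position 9: 'k'
  Position 8: 'a'
  Position 7: 'd'
  Position 6: 'j'
  Position 5: 'b'
  Position 4: 'm'
  Position 3: 'a'
  Position 2: 'e'
  Position 1: 'i'
  Position 0: 'i'
Reversed: kadjbmaeii

kadjbmaeii


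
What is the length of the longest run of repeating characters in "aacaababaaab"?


Input: "aacaababaaab"
Scanning for longest run:
  Position 1 ('a'): continues run of 'a', length=2
  Position 2 ('c'): new char, reset run to 1
  Position 3 ('a'): new char, reset run to 1
  Position 4 ('a'): continues run of 'a', length=2
  Position 5 ('b'): new char, reset run to 1
  Position 6 ('a'): new char, reset run to 1
  Position 7 ('b'): new char, reset run to 1
  Position 8 ('a'): new char, reset run to 1
  Position 9 ('a'): continues run of 'a', length=2
  Position 10 ('a'): continues run of 'a', length=3
  Position 11 ('b'): new char, reset run to 1
Longest run: 'a' with length 3

3


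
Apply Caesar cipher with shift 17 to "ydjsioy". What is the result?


Caesar cipher: shift "ydjsioy" by 17
  'y' (pos 24) + 17 = pos 15 = 'p'
  'd' (pos 3) + 17 = pos 20 = 'u'
  'j' (pos 9) + 17 = pos 0 = 'a'
  's' (pos 18) + 17 = pos 9 = 'j'
  'i' (pos 8) + 17 = pos 25 = 'z'
  'o' (pos 14) + 17 = pos 5 = 'f'
  'y' (pos 24) + 17 = pos 15 = 'p'
Result: puajzfp

puajzfp


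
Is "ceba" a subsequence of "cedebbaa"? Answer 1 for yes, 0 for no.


Check if "ceba" is a subsequence of "cedebbaa"
Greedy scan:
  Position 0 ('c'): matches sub[0] = 'c'
  Position 1 ('e'): matches sub[1] = 'e'
  Position 2 ('d'): no match needed
  Position 3 ('e'): no match needed
  Position 4 ('b'): matches sub[2] = 'b'
  Position 5 ('b'): no match needed
  Position 6 ('a'): matches sub[3] = 'a'
  Position 7 ('a'): no match needed
All 4 characters matched => is a subsequence

1


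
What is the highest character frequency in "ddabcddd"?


Input: ddabcddd
Character counts:
  'a': 1
  'b': 1
  'c': 1
  'd': 5
Maximum frequency: 5

5


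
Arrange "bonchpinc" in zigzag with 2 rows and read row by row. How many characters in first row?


Zigzag "bonchpinc" into 2 rows:
Placing characters:
  'b' => row 0
  'o' => row 1
  'n' => row 0
  'c' => row 1
  'h' => row 0
  'p' => row 1
  'i' => row 0
  'n' => row 1
  'c' => row 0
Rows:
  Row 0: "bnhic"
  Row 1: "ocpn"
First row length: 5

5


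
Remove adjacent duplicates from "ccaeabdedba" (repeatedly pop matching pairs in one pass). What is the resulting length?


Input: ccaeabdedba
Stack-based adjacent duplicate removal:
  Read 'c': push. Stack: c
  Read 'c': matches stack top 'c' => pop. Stack: (empty)
  Read 'a': push. Stack: a
  Read 'e': push. Stack: ae
  Read 'a': push. Stack: aea
  Read 'b': push. Stack: aeab
  Read 'd': push. Stack: aeabd
  Read 'e': push. Stack: aeabde
  Read 'd': push. Stack: aeabded
  Read 'b': push. Stack: aeabdedb
  Read 'a': push. Stack: aeabdedba
Final stack: "aeabdedba" (length 9)

9


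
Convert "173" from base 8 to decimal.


Input: "173" in base 8
Positional expansion:
  Digit '1' (value 1) x 8^2 = 64
  Digit '7' (value 7) x 8^1 = 56
  Digit '3' (value 3) x 8^0 = 3
Sum = 123

123


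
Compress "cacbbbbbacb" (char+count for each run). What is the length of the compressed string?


Input: cacbbbbbacb
Runs:
  'c' x 1 => "c1"
  'a' x 1 => "a1"
  'c' x 1 => "c1"
  'b' x 5 => "b5"
  'a' x 1 => "a1"
  'c' x 1 => "c1"
  'b' x 1 => "b1"
Compressed: "c1a1c1b5a1c1b1"
Compressed length: 14

14


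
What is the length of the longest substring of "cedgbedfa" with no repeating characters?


Input: "cedgbedfa"
Sliding window (track last position of each char):
  Position 0 ('c'): window [0,0] length 1 -- new best
  Position 1 ('e'): window [0,1] length 2 -- new best
  Position 2 ('d'): window [0,2] length 3 -- new best
  Position 3 ('g'): window [0,3] length 4 -- new best
  Position 4 ('b'): window [0,4] length 5 -- new best
  Position 5 ('e'): repeat (last at 1), move window start to 2
  Position 5 ('e'): window [2,5] length 4
  Position 6 ('d'): repeat (last at 2), move window start to 3
  Position 6 ('d'): window [3,6] length 4
  Position 7 ('f'): window [3,7] length 5
  Position 8 ('a'): window [3,8] length 6 -- new best
Longest substring with no repeats: "gbedfa" with length 6

6


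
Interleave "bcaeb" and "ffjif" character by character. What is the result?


Interleaving "bcaeb" and "ffjif":
  Position 0: 'b' from first, 'f' from second => "bf"
  Position 1: 'c' from first, 'f' from second => "cf"
  Position 2: 'a' from first, 'j' from second => "aj"
  Position 3: 'e' from first, 'i' from second => "ei"
  Position 4: 'b' from first, 'f' from second => "bf"
Result: bfcfajeibf

bfcfajeibf


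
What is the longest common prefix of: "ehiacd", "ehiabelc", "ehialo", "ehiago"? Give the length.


Words: ehiacd, ehiabelc, ehialo, ehiago
  Position 0: all 'e' => match
  Position 1: all 'h' => match
  Position 2: all 'i' => match
  Position 3: all 'a' => match
  Position 4: ('c', 'b', 'l', 'g') => mismatch, stop
LCP = "ehia" (length 4)

4


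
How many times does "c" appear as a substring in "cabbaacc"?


Searching for "c" in "cabbaacc"
Scanning each position:
  Position 0: "c" => MATCH
  Position 1: "a" => no
  Position 2: "b" => no
  Position 3: "b" => no
  Position 4: "a" => no
  Position 5: "a" => no
  Position 6: "c" => MATCH
  Position 7: "c" => MATCH
Total occurrences: 3

3


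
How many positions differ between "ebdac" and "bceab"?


Comparing "ebdac" and "bceab" position by position:
  Position 0: 'e' vs 'b' => DIFFER
  Position 1: 'b' vs 'c' => DIFFER
  Position 2: 'd' vs 'e' => DIFFER
  Position 3: 'a' vs 'a' => same
  Position 4: 'c' vs 'b' => DIFFER
Positions that differ: 4

4


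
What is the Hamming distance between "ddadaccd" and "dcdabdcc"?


Comparing "ddadaccd" and "dcdabdcc" position by position:
  Position 0: 'd' vs 'd' => same
  Position 1: 'd' vs 'c' => differ
  Position 2: 'a' vs 'd' => differ
  Position 3: 'd' vs 'a' => differ
  Position 4: 'a' vs 'b' => differ
  Position 5: 'c' vs 'd' => differ
  Position 6: 'c' vs 'c' => same
  Position 7: 'd' vs 'c' => differ
Total differences (Hamming distance): 6

6


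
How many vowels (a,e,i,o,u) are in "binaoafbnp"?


Input: binaoafbnp
Checking each character:
  'b' at position 0: consonant
  'i' at position 1: vowel (running total: 1)
  'n' at position 2: consonant
  'a' at position 3: vowel (running total: 2)
  'o' at position 4: vowel (running total: 3)
  'a' at position 5: vowel (running total: 4)
  'f' at position 6: consonant
  'b' at position 7: consonant
  'n' at position 8: consonant
  'p' at position 9: consonant
Total vowels: 4

4


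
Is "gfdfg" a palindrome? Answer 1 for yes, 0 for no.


Input: gfdfg
Reversed: gfdfg
  Compare pos 0 ('g') with pos 4 ('g'): match
  Compare pos 1 ('f') with pos 3 ('f'): match
Result: palindrome

1


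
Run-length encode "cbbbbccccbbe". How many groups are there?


Input: cbbbbccccbbe
Scanning for consecutive runs:
  Group 1: 'c' x 1 (positions 0-0)
  Group 2: 'b' x 4 (positions 1-4)
  Group 3: 'c' x 4 (positions 5-8)
  Group 4: 'b' x 2 (positions 9-10)
  Group 5: 'e' x 1 (positions 11-11)
Total groups: 5

5


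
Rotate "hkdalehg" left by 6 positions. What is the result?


Input: "hkdalehg", rotate left by 6
First 6 characters: "hkdale"
Remaining characters: "hg"
Concatenate remaining + first: "hg" + "hkdale" = "hghkdale"

hghkdale


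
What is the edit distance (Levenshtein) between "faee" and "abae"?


Computing edit distance: "faee" -> "abae"
DP table:
           a    b    a    e
      0    1    2    3    4
  f   1    1    2    3    4
  a   2    1    2    2    3
  e   3    2    2    3    2
  e   4    3    3    3    3
Edit distance = dp[4][4] = 3

3


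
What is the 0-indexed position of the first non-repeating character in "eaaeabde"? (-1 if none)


Input: eaaeabde
Character frequencies:
  'a': 3
  'b': 1
  'd': 1
  'e': 3
Scanning left to right for freq == 1:
  Position 0 ('e'): freq=3, skip
  Position 1 ('a'): freq=3, skip
  Position 2 ('a'): freq=3, skip
  Position 3 ('e'): freq=3, skip
  Position 4 ('a'): freq=3, skip
  Position 5 ('b'): unique! => answer = 5

5


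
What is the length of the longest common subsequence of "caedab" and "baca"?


LCS of "caedab" and "baca"
DP table:
           b    a    c    a
      0    0    0    0    0
  c   0    0    0    1    1
  a   0    0    1    1    2
  e   0    0    1    1    2
  d   0    0    1    1    2
  a   0    0    1    1    2
  b   0    1    1    1    2
LCS length = dp[6][4] = 2

2


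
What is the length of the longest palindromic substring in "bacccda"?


Input: "bacccda"
Checking substrings for palindromes:
  [2:5] "ccc" (len 3) => palindrome
  [2:4] "cc" (len 2) => palindrome
  [3:5] "cc" (len 2) => palindrome
Longest palindromic substring: "ccc" with length 3

3


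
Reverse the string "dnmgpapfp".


Input: dnmgpapfp
Reading characters right to left:
  Position 8: 'p'
  Position 7: 'f'
  Position 6: 'p'
  Position 5: 'a'
  Position 4: 'p'
  Position 3: 'g'
  Position 2: 'm'
  Position 1: 'n'
  Position 0: 'd'
Reversed: pfpapgmnd

pfpapgmnd


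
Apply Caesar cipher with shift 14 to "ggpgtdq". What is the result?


Caesar cipher: shift "ggpgtdq" by 14
  'g' (pos 6) + 14 = pos 20 = 'u'
  'g' (pos 6) + 14 = pos 20 = 'u'
  'p' (pos 15) + 14 = pos 3 = 'd'
  'g' (pos 6) + 14 = pos 20 = 'u'
  't' (pos 19) + 14 = pos 7 = 'h'
  'd' (pos 3) + 14 = pos 17 = 'r'
  'q' (pos 16) + 14 = pos 4 = 'e'
Result: uuduhre

uuduhre


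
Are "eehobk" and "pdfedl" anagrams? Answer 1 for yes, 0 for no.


Strings: "eehobk", "pdfedl"
Sorted first:  beehko
Sorted second: ddeflp
Differ at position 0: 'b' vs 'd' => not anagrams

0


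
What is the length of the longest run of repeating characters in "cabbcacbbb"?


Input: "cabbcacbbb"
Scanning for longest run:
  Position 1 ('a'): new char, reset run to 1
  Position 2 ('b'): new char, reset run to 1
  Position 3 ('b'): continues run of 'b', length=2
  Position 4 ('c'): new char, reset run to 1
  Position 5 ('a'): new char, reset run to 1
  Position 6 ('c'): new char, reset run to 1
  Position 7 ('b'): new char, reset run to 1
  Position 8 ('b'): continues run of 'b', length=2
  Position 9 ('b'): continues run of 'b', length=3
Longest run: 'b' with length 3

3


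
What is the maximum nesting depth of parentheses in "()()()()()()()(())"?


Input: "()()()()()()()(())"
Tracking depth:
  Position 0 '(': depth becomes 1
  Position 1 ')': depth becomes 0
  Position 2 '(': depth becomes 1
  Position 3 ')': depth becomes 0
  Position 4 '(': depth becomes 1
  Position 5 ')': depth becomes 0
  Position 6 '(': depth becomes 1
  Position 7 ')': depth becomes 0
  Position 8 '(': depth becomes 1
  Position 9 ')': depth becomes 0
  Position 10 '(': depth becomes 1
  Position 11 ')': depth becomes 0
  Position 12 '(': depth becomes 1
  Position 13 ')': depth becomes 0
  Position 14 '(': depth becomes 1
  Position 15 '(': depth becomes 2
  Position 16 ')': depth becomes 1
  Position 17 ')': depth becomes 0
Maximum depth reached: 2

2


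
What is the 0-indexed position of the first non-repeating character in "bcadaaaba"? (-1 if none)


Input: bcadaaaba
Character frequencies:
  'a': 5
  'b': 2
  'c': 1
  'd': 1
Scanning left to right for freq == 1:
  Position 0 ('b'): freq=2, skip
  Position 1 ('c'): unique! => answer = 1

1


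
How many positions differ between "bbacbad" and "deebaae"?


Comparing "bbacbad" and "deebaae" position by position:
  Position 0: 'b' vs 'd' => DIFFER
  Position 1: 'b' vs 'e' => DIFFER
  Position 2: 'a' vs 'e' => DIFFER
  Position 3: 'c' vs 'b' => DIFFER
  Position 4: 'b' vs 'a' => DIFFER
  Position 5: 'a' vs 'a' => same
  Position 6: 'd' vs 'e' => DIFFER
Positions that differ: 6

6


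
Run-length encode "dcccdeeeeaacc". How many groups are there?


Input: dcccdeeeeaacc
Scanning for consecutive runs:
  Group 1: 'd' x 1 (positions 0-0)
  Group 2: 'c' x 3 (positions 1-3)
  Group 3: 'd' x 1 (positions 4-4)
  Group 4: 'e' x 4 (positions 5-8)
  Group 5: 'a' x 2 (positions 9-10)
  Group 6: 'c' x 2 (positions 11-12)
Total groups: 6

6


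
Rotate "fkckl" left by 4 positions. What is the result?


Input: "fkckl", rotate left by 4
First 4 characters: "fkck"
Remaining characters: "l"
Concatenate remaining + first: "l" + "fkck" = "lfkck"

lfkck


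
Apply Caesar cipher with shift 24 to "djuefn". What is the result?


Caesar cipher: shift "djuefn" by 24
  'd' (pos 3) + 24 = pos 1 = 'b'
  'j' (pos 9) + 24 = pos 7 = 'h'
  'u' (pos 20) + 24 = pos 18 = 's'
  'e' (pos 4) + 24 = pos 2 = 'c'
  'f' (pos 5) + 24 = pos 3 = 'd'
  'n' (pos 13) + 24 = pos 11 = 'l'
Result: bhscdl

bhscdl


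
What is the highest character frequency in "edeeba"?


Input: edeeba
Character counts:
  'a': 1
  'b': 1
  'd': 1
  'e': 3
Maximum frequency: 3

3


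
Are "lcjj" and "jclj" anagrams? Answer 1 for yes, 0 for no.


Strings: "lcjj", "jclj"
Sorted first:  cjjl
Sorted second: cjjl
Sorted forms match => anagrams

1


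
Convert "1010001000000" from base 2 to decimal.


Input: "1010001000000" in base 2
Positional expansion:
  Digit '1' (value 1) x 2^12 = 4096
  Digit '0' (value 0) x 2^11 = 0
  Digit '1' (value 1) x 2^10 = 1024
  Digit '0' (value 0) x 2^9 = 0
  Digit '0' (value 0) x 2^8 = 0
  Digit '0' (value 0) x 2^7 = 0
  Digit '1' (value 1) x 2^6 = 64
  Digit '0' (value 0) x 2^5 = 0
  Digit '0' (value 0) x 2^4 = 0
  Digit '0' (value 0) x 2^3 = 0
  Digit '0' (value 0) x 2^2 = 0
  Digit '0' (value 0) x 2^1 = 0
  Digit '0' (value 0) x 2^0 = 0
Sum = 5184

5184


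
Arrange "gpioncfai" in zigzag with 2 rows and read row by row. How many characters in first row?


Zigzag "gpioncfai" into 2 rows:
Placing characters:
  'g' => row 0
  'p' => row 1
  'i' => row 0
  'o' => row 1
  'n' => row 0
  'c' => row 1
  'f' => row 0
  'a' => row 1
  'i' => row 0
Rows:
  Row 0: "ginfi"
  Row 1: "poca"
First row length: 5

5


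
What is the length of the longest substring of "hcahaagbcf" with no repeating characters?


Input: "hcahaagbcf"
Sliding window (track last position of each char):
  Position 0 ('h'): window [0,0] length 1 -- new best
  Position 1 ('c'): window [0,1] length 2 -- new best
  Position 2 ('a'): window [0,2] length 3 -- new best
  Position 3 ('h'): repeat (last at 0), move window start to 1
  Position 3 ('h'): window [1,3] length 3
  Position 4 ('a'): repeat (last at 2), move window start to 3
  Position 4 ('a'): window [3,4] length 2
  Position 5 ('a'): repeat (last at 4), move window start to 5
  Position 5 ('a'): window [5,5] length 1
  Position 6 ('g'): window [5,6] length 2
  Position 7 ('b'): window [5,7] length 3
  Position 8 ('c'): window [5,8] length 4 -- new best
  Position 9 ('f'): window [5,9] length 5 -- new best
Longest substring with no repeats: "agbcf" with length 5

5


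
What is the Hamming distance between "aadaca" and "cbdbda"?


Comparing "aadaca" and "cbdbda" position by position:
  Position 0: 'a' vs 'c' => differ
  Position 1: 'a' vs 'b' => differ
  Position 2: 'd' vs 'd' => same
  Position 3: 'a' vs 'b' => differ
  Position 4: 'c' vs 'd' => differ
  Position 5: 'a' vs 'a' => same
Total differences (Hamming distance): 4

4


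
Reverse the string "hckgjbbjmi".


Input: hckgjbbjmi
Reading characters right to left:
  Position 9: 'i'
  Position 8: 'm'
  Position 7: 'j'
  Position 6: 'b'
  Position 5: 'b'
  Position 4: 'j'
  Position 3: 'g'
  Position 2: 'k'
  Position 1: 'c'
  Position 0: 'h'
Reversed: imjbbjgkch

imjbbjgkch


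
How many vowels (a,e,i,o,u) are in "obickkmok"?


Input: obickkmok
Checking each character:
  'o' at position 0: vowel (running total: 1)
  'b' at position 1: consonant
  'i' at position 2: vowel (running total: 2)
  'c' at position 3: consonant
  'k' at position 4: consonant
  'k' at position 5: consonant
  'm' at position 6: consonant
  'o' at position 7: vowel (running total: 3)
  'k' at position 8: consonant
Total vowels: 3

3


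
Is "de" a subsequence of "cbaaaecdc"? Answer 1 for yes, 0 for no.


Check if "de" is a subsequence of "cbaaaecdc"
Greedy scan:
  Position 0 ('c'): no match needed
  Position 1 ('b'): no match needed
  Position 2 ('a'): no match needed
  Position 3 ('a'): no match needed
  Position 4 ('a'): no match needed
  Position 5 ('e'): no match needed
  Position 6 ('c'): no match needed
  Position 7 ('d'): matches sub[0] = 'd'
  Position 8 ('c'): no match needed
Only matched 1/2 characters => not a subsequence

0


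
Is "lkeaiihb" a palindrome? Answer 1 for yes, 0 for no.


Input: lkeaiihb
Reversed: bhiiaekl
  Compare pos 0 ('l') with pos 7 ('b'): MISMATCH
  Compare pos 1 ('k') with pos 6 ('h'): MISMATCH
  Compare pos 2 ('e') with pos 5 ('i'): MISMATCH
  Compare pos 3 ('a') with pos 4 ('i'): MISMATCH
Result: not a palindrome

0


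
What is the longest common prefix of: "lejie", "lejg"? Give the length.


Words: lejie, lejg
  Position 0: all 'l' => match
  Position 1: all 'e' => match
  Position 2: all 'j' => match
  Position 3: ('i', 'g') => mismatch, stop
LCP = "lej" (length 3)

3


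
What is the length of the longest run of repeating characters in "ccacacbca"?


Input: "ccacacbca"
Scanning for longest run:
  Position 1 ('c'): continues run of 'c', length=2
  Position 2 ('a'): new char, reset run to 1
  Position 3 ('c'): new char, reset run to 1
  Position 4 ('a'): new char, reset run to 1
  Position 5 ('c'): new char, reset run to 1
  Position 6 ('b'): new char, reset run to 1
  Position 7 ('c'): new char, reset run to 1
  Position 8 ('a'): new char, reset run to 1
Longest run: 'c' with length 2

2


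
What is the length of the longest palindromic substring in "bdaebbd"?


Input: "bdaebbd"
Checking substrings for palindromes:
  [4:6] "bb" (len 2) => palindrome
Longest palindromic substring: "bb" with length 2

2


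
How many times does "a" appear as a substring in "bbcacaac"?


Searching for "a" in "bbcacaac"
Scanning each position:
  Position 0: "b" => no
  Position 1: "b" => no
  Position 2: "c" => no
  Position 3: "a" => MATCH
  Position 4: "c" => no
  Position 5: "a" => MATCH
  Position 6: "a" => MATCH
  Position 7: "c" => no
Total occurrences: 3

3


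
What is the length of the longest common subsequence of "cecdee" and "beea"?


LCS of "cecdee" and "beea"
DP table:
           b    e    e    a
      0    0    0    0    0
  c   0    0    0    0    0
  e   0    0    1    1    1
  c   0    0    1    1    1
  d   0    0    1    1    1
  e   0    0    1    2    2
  e   0    0    1    2    2
LCS length = dp[6][4] = 2

2


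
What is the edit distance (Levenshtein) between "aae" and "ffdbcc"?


Computing edit distance: "aae" -> "ffdbcc"
DP table:
           f    f    d    b    c    c
      0    1    2    3    4    5    6
  a   1    1    2    3    4    5    6
  a   2    2    2    3    4    5    6
  e   3    3    3    3    4    5    6
Edit distance = dp[3][6] = 6

6


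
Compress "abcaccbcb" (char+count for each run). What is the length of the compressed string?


Input: abcaccbcb
Runs:
  'a' x 1 => "a1"
  'b' x 1 => "b1"
  'c' x 1 => "c1"
  'a' x 1 => "a1"
  'c' x 2 => "c2"
  'b' x 1 => "b1"
  'c' x 1 => "c1"
  'b' x 1 => "b1"
Compressed: "a1b1c1a1c2b1c1b1"
Compressed length: 16

16


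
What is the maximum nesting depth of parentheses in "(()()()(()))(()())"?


Input: "(()()()(()))(()())"
Tracking depth:
  Position 0 '(': depth becomes 1
  Position 1 '(': depth becomes 2
  Position 2 ')': depth becomes 1
  Position 3 '(': depth becomes 2
  Position 4 ')': depth becomes 1
  Position 5 '(': depth becomes 2
  Position 6 ')': depth becomes 1
  Position 7 '(': depth becomes 2
  Position 8 '(': depth becomes 3
  Position 9 ')': depth becomes 2
  Position 10 ')': depth becomes 1
  Position 11 ')': depth becomes 0
  Position 12 '(': depth becomes 1
  Position 13 '(': depth becomes 2
  Position 14 ')': depth becomes 1
  Position 15 '(': depth becomes 2
  Position 16 ')': depth becomes 1
  Position 17 ')': depth becomes 0
Maximum depth reached: 3

3


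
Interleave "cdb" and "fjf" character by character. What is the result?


Interleaving "cdb" and "fjf":
  Position 0: 'c' from first, 'f' from second => "cf"
  Position 1: 'd' from first, 'j' from second => "dj"
  Position 2: 'b' from first, 'f' from second => "bf"
Result: cfdjbf

cfdjbf


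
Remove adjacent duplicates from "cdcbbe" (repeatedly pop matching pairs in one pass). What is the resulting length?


Input: cdcbbe
Stack-based adjacent duplicate removal:
  Read 'c': push. Stack: c
  Read 'd': push. Stack: cd
  Read 'c': push. Stack: cdc
  Read 'b': push. Stack: cdcb
  Read 'b': matches stack top 'b' => pop. Stack: cdc
  Read 'e': push. Stack: cdce
Final stack: "cdce" (length 4)

4


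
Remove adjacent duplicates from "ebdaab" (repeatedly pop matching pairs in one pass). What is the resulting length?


Input: ebdaab
Stack-based adjacent duplicate removal:
  Read 'e': push. Stack: e
  Read 'b': push. Stack: eb
  Read 'd': push. Stack: ebd
  Read 'a': push. Stack: ebda
  Read 'a': matches stack top 'a' => pop. Stack: ebd
  Read 'b': push. Stack: ebdb
Final stack: "ebdb" (length 4)

4


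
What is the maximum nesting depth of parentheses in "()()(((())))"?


Input: "()()(((())))"
Tracking depth:
  Position 0 '(': depth becomes 1
  Position 1 ')': depth becomes 0
  Position 2 '(': depth becomes 1
  Position 3 ')': depth becomes 0
  Position 4 '(': depth becomes 1
  Position 5 '(': depth becomes 2
  Position 6 '(': depth becomes 3
  Position 7 '(': depth becomes 4
  Position 8 ')': depth becomes 3
  Position 9 ')': depth becomes 2
  Position 10 ')': depth becomes 1
  Position 11 ')': depth becomes 0
Maximum depth reached: 4

4


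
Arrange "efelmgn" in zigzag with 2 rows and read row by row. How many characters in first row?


Zigzag "efelmgn" into 2 rows:
Placing characters:
  'e' => row 0
  'f' => row 1
  'e' => row 0
  'l' => row 1
  'm' => row 0
  'g' => row 1
  'n' => row 0
Rows:
  Row 0: "eemn"
  Row 1: "flg"
First row length: 4

4


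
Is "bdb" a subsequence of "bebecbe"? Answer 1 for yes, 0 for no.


Check if "bdb" is a subsequence of "bebecbe"
Greedy scan:
  Position 0 ('b'): matches sub[0] = 'b'
  Position 1 ('e'): no match needed
  Position 2 ('b'): no match needed
  Position 3 ('e'): no match needed
  Position 4 ('c'): no match needed
  Position 5 ('b'): no match needed
  Position 6 ('e'): no match needed
Only matched 1/3 characters => not a subsequence

0


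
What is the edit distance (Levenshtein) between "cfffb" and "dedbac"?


Computing edit distance: "cfffb" -> "dedbac"
DP table:
           d    e    d    b    a    c
      0    1    2    3    4    5    6
  c   1    1    2    3    4    5    5
  f   2    2    2    3    4    5    6
  f   3    3    3    3    4    5    6
  f   4    4    4    4    4    5    6
  b   5    5    5    5    4    5    6
Edit distance = dp[5][6] = 6

6


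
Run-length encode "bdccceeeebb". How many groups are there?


Input: bdccceeeebb
Scanning for consecutive runs:
  Group 1: 'b' x 1 (positions 0-0)
  Group 2: 'd' x 1 (positions 1-1)
  Group 3: 'c' x 3 (positions 2-4)
  Group 4: 'e' x 4 (positions 5-8)
  Group 5: 'b' x 2 (positions 9-10)
Total groups: 5

5


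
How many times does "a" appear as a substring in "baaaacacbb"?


Searching for "a" in "baaaacacbb"
Scanning each position:
  Position 0: "b" => no
  Position 1: "a" => MATCH
  Position 2: "a" => MATCH
  Position 3: "a" => MATCH
  Position 4: "a" => MATCH
  Position 5: "c" => no
  Position 6: "a" => MATCH
  Position 7: "c" => no
  Position 8: "b" => no
  Position 9: "b" => no
Total occurrences: 5

5


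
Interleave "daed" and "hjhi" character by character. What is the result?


Interleaving "daed" and "hjhi":
  Position 0: 'd' from first, 'h' from second => "dh"
  Position 1: 'a' from first, 'j' from second => "aj"
  Position 2: 'e' from first, 'h' from second => "eh"
  Position 3: 'd' from first, 'i' from second => "di"
Result: dhajehdi

dhajehdi


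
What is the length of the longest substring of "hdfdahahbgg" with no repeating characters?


Input: "hdfdahahbgg"
Sliding window (track last position of each char):
  Position 0 ('h'): window [0,0] length 1 -- new best
  Position 1 ('d'): window [0,1] length 2 -- new best
  Position 2 ('f'): window [0,2] length 3 -- new best
  Position 3 ('d'): repeat (last at 1), move window start to 2
  Position 3 ('d'): window [2,3] length 2
  Position 4 ('a'): window [2,4] length 3
  Position 5 ('h'): window [2,5] length 4 -- new best
  Position 6 ('a'): repeat (last at 4), move window start to 5
  Position 6 ('a'): window [5,6] length 2
  Position 7 ('h'): repeat (last at 5), move window start to 6
  Position 7 ('h'): window [6,7] length 2
  Position 8 ('b'): window [6,8] length 3
  Position 9 ('g'): window [6,9] length 4
  Position 10 ('g'): repeat (last at 9), move window start to 10
  Position 10 ('g'): window [10,10] length 1
Longest substring with no repeats: "fdah" with length 4

4


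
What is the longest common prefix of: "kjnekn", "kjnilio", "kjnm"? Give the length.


Words: kjnekn, kjnilio, kjnm
  Position 0: all 'k' => match
  Position 1: all 'j' => match
  Position 2: all 'n' => match
  Position 3: ('e', 'i', 'm') => mismatch, stop
LCP = "kjn" (length 3)

3


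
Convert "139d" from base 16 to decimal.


Input: "139d" in base 16
Positional expansion:
  Digit '1' (value 1) x 16^3 = 4096
  Digit '3' (value 3) x 16^2 = 768
  Digit '9' (value 9) x 16^1 = 144
  Digit 'd' (value 13) x 16^0 = 13
Sum = 5021

5021


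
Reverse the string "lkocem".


Input: lkocem
Reading characters right to left:
  Position 5: 'm'
  Position 4: 'e'
  Position 3: 'c'
  Position 2: 'o'
  Position 1: 'k'
  Position 0: 'l'
Reversed: mecokl

mecokl


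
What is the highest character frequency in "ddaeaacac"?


Input: ddaeaacac
Character counts:
  'a': 4
  'c': 2
  'd': 2
  'e': 1
Maximum frequency: 4

4


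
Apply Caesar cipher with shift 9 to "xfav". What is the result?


Caesar cipher: shift "xfav" by 9
  'x' (pos 23) + 9 = pos 6 = 'g'
  'f' (pos 5) + 9 = pos 14 = 'o'
  'a' (pos 0) + 9 = pos 9 = 'j'
  'v' (pos 21) + 9 = pos 4 = 'e'
Result: goje

goje


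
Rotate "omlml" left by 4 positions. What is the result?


Input: "omlml", rotate left by 4
First 4 characters: "omlm"
Remaining characters: "l"
Concatenate remaining + first: "l" + "omlm" = "lomlm"

lomlm


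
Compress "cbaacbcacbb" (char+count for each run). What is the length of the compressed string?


Input: cbaacbcacbb
Runs:
  'c' x 1 => "c1"
  'b' x 1 => "b1"
  'a' x 2 => "a2"
  'c' x 1 => "c1"
  'b' x 1 => "b1"
  'c' x 1 => "c1"
  'a' x 1 => "a1"
  'c' x 1 => "c1"
  'b' x 2 => "b2"
Compressed: "c1b1a2c1b1c1a1c1b2"
Compressed length: 18

18


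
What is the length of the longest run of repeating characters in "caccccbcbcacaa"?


Input: "caccccbcbcacaa"
Scanning for longest run:
  Position 1 ('a'): new char, reset run to 1
  Position 2 ('c'): new char, reset run to 1
  Position 3 ('c'): continues run of 'c', length=2
  Position 4 ('c'): continues run of 'c', length=3
  Position 5 ('c'): continues run of 'c', length=4
  Position 6 ('b'): new char, reset run to 1
  Position 7 ('c'): new char, reset run to 1
  Position 8 ('b'): new char, reset run to 1
  Position 9 ('c'): new char, reset run to 1
  Position 10 ('a'): new char, reset run to 1
  Position 11 ('c'): new char, reset run to 1
  Position 12 ('a'): new char, reset run to 1
  Position 13 ('a'): continues run of 'a', length=2
Longest run: 'c' with length 4

4


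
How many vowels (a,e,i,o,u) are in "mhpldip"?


Input: mhpldip
Checking each character:
  'm' at position 0: consonant
  'h' at position 1: consonant
  'p' at position 2: consonant
  'l' at position 3: consonant
  'd' at position 4: consonant
  'i' at position 5: vowel (running total: 1)
  'p' at position 6: consonant
Total vowels: 1

1


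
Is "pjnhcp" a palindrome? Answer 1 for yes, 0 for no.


Input: pjnhcp
Reversed: pchnjp
  Compare pos 0 ('p') with pos 5 ('p'): match
  Compare pos 1 ('j') with pos 4 ('c'): MISMATCH
  Compare pos 2 ('n') with pos 3 ('h'): MISMATCH
Result: not a palindrome

0


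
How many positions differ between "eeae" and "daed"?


Comparing "eeae" and "daed" position by position:
  Position 0: 'e' vs 'd' => DIFFER
  Position 1: 'e' vs 'a' => DIFFER
  Position 2: 'a' vs 'e' => DIFFER
  Position 3: 'e' vs 'd' => DIFFER
Positions that differ: 4

4


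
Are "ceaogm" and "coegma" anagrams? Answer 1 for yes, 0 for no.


Strings: "ceaogm", "coegma"
Sorted first:  acegmo
Sorted second: acegmo
Sorted forms match => anagrams

1


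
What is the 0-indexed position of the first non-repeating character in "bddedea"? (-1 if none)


Input: bddedea
Character frequencies:
  'a': 1
  'b': 1
  'd': 3
  'e': 2
Scanning left to right for freq == 1:
  Position 0 ('b'): unique! => answer = 0

0


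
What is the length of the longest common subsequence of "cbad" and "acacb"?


LCS of "cbad" and "acacb"
DP table:
           a    c    a    c    b
      0    0    0    0    0    0
  c   0    0    1    1    1    1
  b   0    0    1    1    1    2
  a   0    1    1    2    2    2
  d   0    1    1    2    2    2
LCS length = dp[4][5] = 2

2


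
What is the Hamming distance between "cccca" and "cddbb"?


Comparing "cccca" and "cddbb" position by position:
  Position 0: 'c' vs 'c' => same
  Position 1: 'c' vs 'd' => differ
  Position 2: 'c' vs 'd' => differ
  Position 3: 'c' vs 'b' => differ
  Position 4: 'a' vs 'b' => differ
Total differences (Hamming distance): 4

4
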